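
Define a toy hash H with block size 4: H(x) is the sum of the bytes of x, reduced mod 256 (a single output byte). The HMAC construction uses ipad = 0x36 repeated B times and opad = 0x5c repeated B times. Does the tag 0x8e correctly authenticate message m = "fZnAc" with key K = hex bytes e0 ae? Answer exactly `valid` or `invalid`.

invalid

Key hex bytes e0 ae is 2 bytes ≤ B = 4; zero-pad to 4 bytes: K' = e0 ae 00 00.
K' ⊕ ipad = d6 98 36 36; K' ⊕ opad = bc f2 5c 5c.
Inner hash: sum = 214+152+54+54+102+90+110+65+99 = 940; mod 256 = 172 → ac.
Outer hash (recomputed tag): sum = 188+242+92+92+172 = 786; mod 256 = 18 → 12.
Recomputed tag = 12; claimed = 8e → mismatch.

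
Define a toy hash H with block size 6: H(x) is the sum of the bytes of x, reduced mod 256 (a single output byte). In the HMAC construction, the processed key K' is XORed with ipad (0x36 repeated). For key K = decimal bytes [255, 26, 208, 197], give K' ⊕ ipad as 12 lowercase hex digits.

Key decimal bytes [255, 26, 208, 197] = ff 1a d0 c5 is 4 bytes ≤ B = 6; zero-pad to 6 bytes: K' = ff 1a d0 c5 00 00.
XOR each byte with 0x36: ff⊕36=c9, 1a⊕36=2c, d0⊕36=e6, c5⊕36=f3, 00⊕36=36, 00⊕36=36.

c92ce6f33636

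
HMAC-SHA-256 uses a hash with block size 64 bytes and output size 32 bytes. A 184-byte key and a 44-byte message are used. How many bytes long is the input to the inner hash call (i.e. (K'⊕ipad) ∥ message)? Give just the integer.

108

Key is 184 > 64 bytes, so it is hashed to 32 bytes then zero-padded to 64: |K'| = 64.
Inner input = (K'⊕ipad) ∥ m → 64 + 44 = 108 bytes.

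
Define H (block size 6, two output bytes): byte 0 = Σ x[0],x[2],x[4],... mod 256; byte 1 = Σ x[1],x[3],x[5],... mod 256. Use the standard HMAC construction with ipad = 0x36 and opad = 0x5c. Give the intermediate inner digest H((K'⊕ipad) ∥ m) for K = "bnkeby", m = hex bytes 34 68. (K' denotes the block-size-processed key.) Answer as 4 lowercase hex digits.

3962

Key "bnkeby" = 62 6e 6b 65 62 79 is exactly B = 6 bytes: K' = 62 6e 6b 65 62 79.
K' ⊕ ipad = 54 58 5d 53 54 4f.
Inner input = 54 58 5d 53 54 4f ∥ 34 68.
Inner hash: even-index sum = 313 mod 256 = 57; odd-index sum = 354 mod 256 = 98 → 39 62.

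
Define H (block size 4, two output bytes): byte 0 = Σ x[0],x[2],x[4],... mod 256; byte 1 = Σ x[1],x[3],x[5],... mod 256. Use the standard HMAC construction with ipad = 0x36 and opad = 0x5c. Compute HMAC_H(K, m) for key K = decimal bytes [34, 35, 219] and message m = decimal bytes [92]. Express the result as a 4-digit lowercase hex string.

6226

Key decimal bytes [34, 35, 219] = 22 23 db is 3 bytes ≤ B = 4; zero-pad to 4 bytes: K' = 22 23 db 00.
K' ⊕ ipad = 14 15 ed 36.  K' ⊕ opad = 7e 7f 87 5c.
Inner input = (K'⊕ipad) ∥ m = 14 15 ed 36 ∥ 5c.
Inner hash: even-index sum = 349 mod 256 = 93; odd-index sum = 75 mod 256 = 75 → 5d 4b.
Outer input = (K'⊕opad) ∥ inner = 7e 7f 87 5c ∥ 5d 4b.
Outer hash (tag): even-index sum = 354 mod 256 = 98; odd-index sum = 294 mod 256 = 38 → 62 26.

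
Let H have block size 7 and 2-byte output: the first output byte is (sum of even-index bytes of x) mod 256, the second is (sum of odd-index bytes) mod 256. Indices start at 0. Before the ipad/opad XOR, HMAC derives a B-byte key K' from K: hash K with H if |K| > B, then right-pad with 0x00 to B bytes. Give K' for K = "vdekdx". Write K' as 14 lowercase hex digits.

7664656b647800

Key "vdekdx" = 76 64 65 6b 64 78 is 6 bytes ≤ B = 7; zero-pad to 7 bytes: K' = 76 64 65 6b 64 78 00.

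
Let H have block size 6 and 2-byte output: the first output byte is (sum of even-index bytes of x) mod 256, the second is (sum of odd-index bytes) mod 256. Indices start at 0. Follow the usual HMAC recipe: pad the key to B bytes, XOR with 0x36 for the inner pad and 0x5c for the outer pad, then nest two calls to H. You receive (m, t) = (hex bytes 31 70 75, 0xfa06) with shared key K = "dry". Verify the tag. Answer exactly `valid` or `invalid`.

Key "dry" = 64 72 79 is 3 bytes ≤ B = 6; zero-pad to 6 bytes: K' = 64 72 79 00 00 00.
K' ⊕ ipad = 52 44 4f 36 36 36; K' ⊕ opad = 38 2e 25 5c 5c 5c.
Inner hash: even-index sum = 381 mod 256 = 125; odd-index sum = 288 mod 256 = 32 → 7d 20.
Outer hash (recomputed tag): even-index sum = 310 mod 256 = 54; odd-index sum = 262 mod 256 = 6 → 36 06.
Recomputed tag = 3606; claimed = fa06 → mismatch.

invalid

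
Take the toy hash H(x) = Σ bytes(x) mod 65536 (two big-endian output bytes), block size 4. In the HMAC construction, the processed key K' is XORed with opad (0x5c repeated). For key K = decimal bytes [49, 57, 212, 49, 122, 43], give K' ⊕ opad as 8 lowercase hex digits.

Key decimal bytes [49, 57, 212, 49, 122, 43] = 31 39 d4 31 7a 2b is 6 bytes > B = 4, so hash it first: H(key) = 02 14, then zero-pad to 4 bytes: K' = 02 14 00 00.
XOR each byte with 0x5c: 02⊕5c=5e, 14⊕5c=48, 00⊕5c=5c, 00⊕5c=5c.

5e485c5c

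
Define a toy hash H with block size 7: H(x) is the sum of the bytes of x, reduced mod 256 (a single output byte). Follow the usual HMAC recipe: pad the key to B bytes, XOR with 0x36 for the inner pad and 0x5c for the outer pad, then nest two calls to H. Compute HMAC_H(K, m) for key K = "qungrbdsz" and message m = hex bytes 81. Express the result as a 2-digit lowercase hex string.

7f

Key "qungrbdsz" = 71 75 6e 67 72 62 64 73 7a is 9 bytes > B = 7, so hash it first: H(key) = e0, then zero-pad to 7 bytes: K' = e0 00 00 00 00 00 00.
K' ⊕ ipad = d6 36 36 36 36 36 36.  K' ⊕ opad = bc 5c 5c 5c 5c 5c 5c.
Inner input = (K'⊕ipad) ∥ m = d6 36 36 36 36 36 36 ∥ 81.
Inner hash: sum = 214+54+54+54+54+54+54+129 = 667; mod 256 = 155 → 9b.
Outer input = (K'⊕opad) ∥ inner = bc 5c 5c 5c 5c 5c 5c ∥ 9b.
Outer hash (tag): sum = 188+92+92+92+92+92+92+155 = 895; mod 256 = 127 → 7f.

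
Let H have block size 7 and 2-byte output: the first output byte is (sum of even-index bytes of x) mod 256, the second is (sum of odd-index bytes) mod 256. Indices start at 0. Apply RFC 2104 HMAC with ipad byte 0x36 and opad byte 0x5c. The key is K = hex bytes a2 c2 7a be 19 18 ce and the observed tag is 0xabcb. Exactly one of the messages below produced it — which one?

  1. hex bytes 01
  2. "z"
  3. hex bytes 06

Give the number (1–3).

3

Key hex bytes a2 c2 7a be 19 18 ce is exactly B = 7 bytes: K' = a2 c2 7a be 19 18 ce.
K' ⊕ ipad = 94 f4 4c 88 2f 2e f8; K' ⊕ opad = fe 9e 26 e2 45 44 92.
m1: inner = H(94 f4 4c 88 2f 2e f8 01) = 07 ab; tag = H(fe 9e 26 e2 45 44 92 07 ab) = a6cb
m2: inner = H(94 f4 4c 88 2f 2e f8 7a) = 07 24; tag = H(fe 9e 26 e2 45 44 92 07 24) = 1fcb
m3: inner = H(94 f4 4c 88 2f 2e f8 06) = 07 b0; tag = H(fe 9e 26 e2 45 44 92 07 b0) = abcb ← matches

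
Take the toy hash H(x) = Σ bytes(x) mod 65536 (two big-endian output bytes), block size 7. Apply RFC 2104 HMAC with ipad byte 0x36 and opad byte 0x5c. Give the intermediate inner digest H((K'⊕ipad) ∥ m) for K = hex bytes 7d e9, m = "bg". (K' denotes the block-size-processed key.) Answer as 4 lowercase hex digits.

0301

Key hex bytes 7d e9 is 2 bytes ≤ B = 7; zero-pad to 7 bytes: K' = 7d e9 00 00 00 00 00.
K' ⊕ ipad = 4b df 36 36 36 36 36.
Inner input = 4b df 36 36 36 36 36 ∥ 62 67.
Inner hash: sum = 75+223+54+54+54+54+54+98+103 = 769 → 03 01.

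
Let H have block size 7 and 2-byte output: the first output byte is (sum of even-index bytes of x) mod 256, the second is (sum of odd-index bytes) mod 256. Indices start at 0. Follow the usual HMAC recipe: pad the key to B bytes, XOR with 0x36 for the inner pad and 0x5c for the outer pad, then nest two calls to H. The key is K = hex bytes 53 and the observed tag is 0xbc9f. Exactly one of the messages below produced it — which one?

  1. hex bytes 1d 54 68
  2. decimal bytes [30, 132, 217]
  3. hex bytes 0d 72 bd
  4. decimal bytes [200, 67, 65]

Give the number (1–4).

2

Key hex bytes 53 is 1 byte ≤ B = 7; zero-pad to 7 bytes: K' = 53 00 00 00 00 00 00.
K' ⊕ ipad = 65 36 36 36 36 36 36; K' ⊕ opad = 0f 5c 5c 5c 5c 5c 5c.
m1: inner = H(65 36 36 36 36 36 36 1d 54 68) = 5b 27; tag = H(0f 5c 5c 5c 5c 5c 5c 5b 27) = 4a6f
m2: inner = H(65 36 36 36 36 36 36 1e 84 d9) = 8b 99; tag = H(0f 5c 5c 5c 5c 5c 5c 8b 99) = bc9f ← matches
m3: inner = H(65 36 36 36 36 36 36 0d 72 bd) = 79 6c; tag = H(0f 5c 5c 5c 5c 5c 5c 79 6c) = 8f8d
m4: inner = H(65 36 36 36 36 36 36 c8 43 41) = 4a ab; tag = H(0f 5c 5c 5c 5c 5c 5c 4a ab) = ce5e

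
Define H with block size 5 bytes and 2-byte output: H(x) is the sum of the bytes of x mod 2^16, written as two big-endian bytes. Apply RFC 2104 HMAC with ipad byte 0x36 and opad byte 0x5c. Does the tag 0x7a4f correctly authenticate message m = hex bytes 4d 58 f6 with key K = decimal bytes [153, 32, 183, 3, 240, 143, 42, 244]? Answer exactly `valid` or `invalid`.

Key decimal bytes [153, 32, 183, 3, 240, 143, 42, 244] = 99 20 b7 03 f0 8f 2a f4 is 8 bytes > B = 5, so hash it first: H(key) = 04 10, then zero-pad to 5 bytes: K' = 04 10 00 00 00.
K' ⊕ ipad = 32 26 36 36 36; K' ⊕ opad = 58 4c 5c 5c 5c.
Inner hash: sum = 50+38+54+54+54+77+88+246 = 661 → 02 95.
Outer hash (recomputed tag): sum = 88+76+92+92+92+2+149 = 591 → 02 4f.
Recomputed tag = 024f; claimed = 7a4f → mismatch.

invalid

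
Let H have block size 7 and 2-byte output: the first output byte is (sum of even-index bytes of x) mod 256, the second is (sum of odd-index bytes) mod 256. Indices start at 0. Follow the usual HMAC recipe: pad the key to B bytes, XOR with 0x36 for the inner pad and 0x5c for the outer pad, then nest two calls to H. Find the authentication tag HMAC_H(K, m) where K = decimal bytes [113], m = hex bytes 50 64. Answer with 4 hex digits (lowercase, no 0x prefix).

3361

Key decimal bytes [113] = 71 is 1 byte ≤ B = 7; zero-pad to 7 bytes: K' = 71 00 00 00 00 00 00.
K' ⊕ ipad = 47 36 36 36 36 36 36.  K' ⊕ opad = 2d 5c 5c 5c 5c 5c 5c.
Inner input = (K'⊕ipad) ∥ m = 47 36 36 36 36 36 36 ∥ 50 64.
Inner hash: even-index sum = 333 mod 256 = 77; odd-index sum = 242 mod 256 = 242 → 4d f2.
Outer input = (K'⊕opad) ∥ inner = 2d 5c 5c 5c 5c 5c 5c ∥ 4d f2.
Outer hash (tag): even-index sum = 563 mod 256 = 51; odd-index sum = 353 mod 256 = 97 → 33 61.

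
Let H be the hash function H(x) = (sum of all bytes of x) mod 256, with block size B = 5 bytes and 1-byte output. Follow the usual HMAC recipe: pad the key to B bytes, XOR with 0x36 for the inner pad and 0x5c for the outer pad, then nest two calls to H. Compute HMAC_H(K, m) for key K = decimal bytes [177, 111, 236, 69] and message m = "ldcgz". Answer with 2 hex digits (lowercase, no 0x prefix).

Key decimal bytes [177, 111, 236, 69] = b1 6f ec 45 is 4 bytes ≤ B = 5; zero-pad to 5 bytes: K' = b1 6f ec 45 00.
K' ⊕ ipad = 87 59 da 73 36.  K' ⊕ opad = ed 33 b0 19 5c.
Inner input = (K'⊕ipad) ∥ m = 87 59 da 73 36 ∥ 6c 64 63 67 7a.
Inner hash: sum = 135+89+218+115+54+108+100+99+103+122 = 1143; mod 256 = 119 → 77.
Outer input = (K'⊕opad) ∥ inner = ed 33 b0 19 5c ∥ 77.
Outer hash (tag): sum = 237+51+176+25+92+119 = 700; mod 256 = 188 → bc.

bc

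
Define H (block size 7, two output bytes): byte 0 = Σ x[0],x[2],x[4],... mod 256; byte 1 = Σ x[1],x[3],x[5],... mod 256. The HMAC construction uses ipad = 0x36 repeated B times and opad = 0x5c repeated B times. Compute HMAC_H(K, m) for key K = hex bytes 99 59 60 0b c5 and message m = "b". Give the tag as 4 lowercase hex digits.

Key hex bytes 99 59 60 0b c5 is 5 bytes ≤ B = 7; zero-pad to 7 bytes: K' = 99 59 60 0b c5 00 00.
K' ⊕ ipad = af 6f 56 3d f3 36 36.  K' ⊕ opad = c5 05 3c 57 99 5c 5c.
Inner input = (K'⊕ipad) ∥ m = af 6f 56 3d f3 36 36 ∥ 62.
Inner hash: even-index sum = 558 mod 256 = 46; odd-index sum = 324 mod 256 = 68 → 2e 44.
Outer input = (K'⊕opad) ∥ inner = c5 05 3c 57 99 5c 5c ∥ 2e 44.
Outer hash (tag): even-index sum = 570 mod 256 = 58; odd-index sum = 230 mod 256 = 230 → 3a e6.

3ae6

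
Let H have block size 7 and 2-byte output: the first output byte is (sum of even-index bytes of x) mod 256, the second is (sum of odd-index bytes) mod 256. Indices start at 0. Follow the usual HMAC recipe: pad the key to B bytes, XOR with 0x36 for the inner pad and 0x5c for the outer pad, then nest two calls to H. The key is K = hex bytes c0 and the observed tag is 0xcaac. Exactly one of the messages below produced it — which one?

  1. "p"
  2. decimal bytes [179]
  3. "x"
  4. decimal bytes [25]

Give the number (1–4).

3

Key hex bytes c0 is 1 byte ≤ B = 7; zero-pad to 7 bytes: K' = c0 00 00 00 00 00 00.
K' ⊕ ipad = f6 36 36 36 36 36 36; K' ⊕ opad = 9c 5c 5c 5c 5c 5c 5c.
m1: inner = H(f6 36 36 36 36 36 36 70) = 98 12; tag = H(9c 5c 5c 5c 5c 5c 5c 98 12) = c2ac
m2: inner = H(f6 36 36 36 36 36 36 b3) = 98 55; tag = H(9c 5c 5c 5c 5c 5c 5c 98 55) = 05ac
m3: inner = H(f6 36 36 36 36 36 36 78) = 98 1a; tag = H(9c 5c 5c 5c 5c 5c 5c 98 1a) = caac ← matches
m4: inner = H(f6 36 36 36 36 36 36 19) = 98 bb; tag = H(9c 5c 5c 5c 5c 5c 5c 98 bb) = 6bac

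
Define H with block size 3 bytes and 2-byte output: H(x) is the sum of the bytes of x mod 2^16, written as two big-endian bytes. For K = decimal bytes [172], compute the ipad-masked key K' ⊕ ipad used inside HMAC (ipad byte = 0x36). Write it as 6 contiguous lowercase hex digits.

9a3636

Key decimal bytes [172] = ac is 1 byte ≤ B = 3; zero-pad to 3 bytes: K' = ac 00 00.
XOR each byte with 0x36: ac⊕36=9a, 00⊕36=36, 00⊕36=36.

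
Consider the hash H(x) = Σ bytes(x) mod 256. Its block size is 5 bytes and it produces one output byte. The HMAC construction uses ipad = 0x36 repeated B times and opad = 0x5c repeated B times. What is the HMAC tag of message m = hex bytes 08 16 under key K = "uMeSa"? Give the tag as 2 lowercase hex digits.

aa

Key "uMeSa" = 75 4d 65 53 61 is exactly B = 5 bytes: K' = 75 4d 65 53 61.
K' ⊕ ipad = 43 7b 53 65 57.  K' ⊕ opad = 29 11 39 0f 3d.
Inner input = (K'⊕ipad) ∥ m = 43 7b 53 65 57 ∥ 08 16.
Inner hash: sum = 67+123+83+101+87+8+22 = 491; mod 256 = 235 → eb.
Outer input = (K'⊕opad) ∥ inner = 29 11 39 0f 3d ∥ eb.
Outer hash (tag): sum = 41+17+57+15+61+235 = 426; mod 256 = 170 → aa.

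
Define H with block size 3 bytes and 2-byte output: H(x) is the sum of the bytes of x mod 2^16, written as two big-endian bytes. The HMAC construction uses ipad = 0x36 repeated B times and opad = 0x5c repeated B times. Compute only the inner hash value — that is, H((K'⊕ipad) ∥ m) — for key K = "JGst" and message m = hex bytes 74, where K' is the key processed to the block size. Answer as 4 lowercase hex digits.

012f

Key "JGst" = 4a 47 73 74 is 4 bytes > B = 3, so hash it first: H(key) = 01 78, then zero-pad to 3 bytes: K' = 01 78 00.
K' ⊕ ipad = 37 4e 36.
Inner input = 37 4e 36 ∥ 74.
Inner hash: sum = 55+78+54+116 = 303 → 01 2f.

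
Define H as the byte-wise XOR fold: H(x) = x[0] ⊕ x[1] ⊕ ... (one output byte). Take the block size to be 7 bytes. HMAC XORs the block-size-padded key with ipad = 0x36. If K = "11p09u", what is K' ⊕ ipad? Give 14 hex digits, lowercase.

Key "11p09u" = 31 31 70 30 39 75 is 6 bytes ≤ B = 7; zero-pad to 7 bytes: K' = 31 31 70 30 39 75 00.
XOR each byte with 0x36: 31⊕36=07, 31⊕36=07, 70⊕36=46, 30⊕36=06, 39⊕36=0f, 75⊕36=43, 00⊕36=36.

070746060f4336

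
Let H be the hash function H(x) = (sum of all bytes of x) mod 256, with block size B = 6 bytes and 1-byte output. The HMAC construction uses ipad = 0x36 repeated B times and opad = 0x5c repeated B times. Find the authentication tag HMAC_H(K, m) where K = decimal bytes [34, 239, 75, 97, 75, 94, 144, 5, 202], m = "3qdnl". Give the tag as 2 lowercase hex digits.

48

Key decimal bytes [34, 239, 75, 97, 75, 94, 144, 5, 202] = 22 ef 4b 61 4b 5e 90 05 ca is 9 bytes > B = 6, so hash it first: H(key) = c5, then zero-pad to 6 bytes: K' = c5 00 00 00 00 00.
K' ⊕ ipad = f3 36 36 36 36 36.  K' ⊕ opad = 99 5c 5c 5c 5c 5c.
Inner input = (K'⊕ipad) ∥ m = f3 36 36 36 36 36 ∥ 33 71 64 6e 6c.
Inner hash: sum = 243+54+54+54+54+54+51+113+100+110+108 = 995; mod 256 = 227 → e3.
Outer input = (K'⊕opad) ∥ inner = 99 5c 5c 5c 5c 5c ∥ e3.
Outer hash (tag): sum = 153+92+92+92+92+92+227 = 840; mod 256 = 72 → 48.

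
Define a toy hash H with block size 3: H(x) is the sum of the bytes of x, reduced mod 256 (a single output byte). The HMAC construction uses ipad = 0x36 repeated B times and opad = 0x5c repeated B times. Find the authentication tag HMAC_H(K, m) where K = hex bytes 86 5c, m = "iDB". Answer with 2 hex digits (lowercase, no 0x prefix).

Key hex bytes 86 5c is 2 bytes ≤ B = 3; zero-pad to 3 bytes: K' = 86 5c 00.
K' ⊕ ipad = b0 6a 36.  K' ⊕ opad = da 00 5c.
Inner input = (K'⊕ipad) ∥ m = b0 6a 36 ∥ 69 44 42.
Inner hash: sum = 176+106+54+105+68+66 = 575; mod 256 = 63 → 3f.
Outer input = (K'⊕opad) ∥ inner = da 00 5c ∥ 3f.
Outer hash (tag): sum = 218+0+92+63 = 373; mod 256 = 117 → 75.

75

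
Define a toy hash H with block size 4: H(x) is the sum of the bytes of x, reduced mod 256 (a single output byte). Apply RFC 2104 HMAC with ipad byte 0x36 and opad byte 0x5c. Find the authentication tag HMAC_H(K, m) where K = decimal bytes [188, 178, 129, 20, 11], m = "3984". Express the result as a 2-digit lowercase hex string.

18

Key decimal bytes [188, 178, 129, 20, 11] = bc b2 81 14 0b is 5 bytes > B = 4, so hash it first: H(key) = 0e, then zero-pad to 4 bytes: K' = 0e 00 00 00.
K' ⊕ ipad = 38 36 36 36.  K' ⊕ opad = 52 5c 5c 5c.
Inner input = (K'⊕ipad) ∥ m = 38 36 36 36 ∥ 33 39 38 34.
Inner hash: sum = 56+54+54+54+51+57+56+52 = 434; mod 256 = 178 → b2.
Outer input = (K'⊕opad) ∥ inner = 52 5c 5c 5c ∥ b2.
Outer hash (tag): sum = 82+92+92+92+178 = 536; mod 256 = 24 → 18.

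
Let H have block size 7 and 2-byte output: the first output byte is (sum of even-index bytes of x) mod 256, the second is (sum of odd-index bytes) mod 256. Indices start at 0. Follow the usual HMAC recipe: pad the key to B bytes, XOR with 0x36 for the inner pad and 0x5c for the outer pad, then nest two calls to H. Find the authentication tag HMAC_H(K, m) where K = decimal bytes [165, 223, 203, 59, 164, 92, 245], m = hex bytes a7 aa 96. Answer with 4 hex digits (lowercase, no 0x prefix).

ce79

Key decimal bytes [165, 223, 203, 59, 164, 92, 245] = a5 df cb 3b a4 5c f5 is exactly B = 7 bytes: K' = a5 df cb 3b a4 5c f5.
K' ⊕ ipad = 93 e9 fd 0d 92 6a c3.  K' ⊕ opad = f9 83 97 67 f8 00 a9.
Inner input = (K'⊕ipad) ∥ m = 93 e9 fd 0d 92 6a c3 ∥ a7 aa 96.
Inner hash: even-index sum = 911 mod 256 = 143; odd-index sum = 669 mod 256 = 157 → 8f 9d.
Outer input = (K'⊕opad) ∥ inner = f9 83 97 67 f8 00 a9 ∥ 8f 9d.
Outer hash (tag): even-index sum = 974 mod 256 = 206; odd-index sum = 377 mod 256 = 121 → ce 79.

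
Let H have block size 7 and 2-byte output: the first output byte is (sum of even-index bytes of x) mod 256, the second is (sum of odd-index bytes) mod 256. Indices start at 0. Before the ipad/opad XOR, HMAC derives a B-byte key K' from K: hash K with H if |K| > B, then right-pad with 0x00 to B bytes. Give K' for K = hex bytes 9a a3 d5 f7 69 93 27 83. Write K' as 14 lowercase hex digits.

ffb00000000000

|K| = 8 > B = 7, so first hash the key.
H(K): even-index sum = 511 mod 256 = 255; odd-index sum = 688 mod 256 = 176 → ff b0.
Zero-pad H(K) = ff b0 to 7 bytes: K' = ff b0 00 00 00 00 00.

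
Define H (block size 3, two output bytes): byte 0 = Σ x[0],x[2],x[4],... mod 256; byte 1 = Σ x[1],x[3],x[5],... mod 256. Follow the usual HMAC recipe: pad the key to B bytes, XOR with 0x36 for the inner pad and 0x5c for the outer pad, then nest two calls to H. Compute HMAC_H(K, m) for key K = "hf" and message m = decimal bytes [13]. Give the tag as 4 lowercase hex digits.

edce

Key "hf" = 68 66 is 2 bytes ≤ B = 3; zero-pad to 3 bytes: K' = 68 66 00.
K' ⊕ ipad = 5e 50 36.  K' ⊕ opad = 34 3a 5c.
Inner input = (K'⊕ipad) ∥ m = 5e 50 36 ∥ 0d.
Inner hash: even-index sum = 148 mod 256 = 148; odd-index sum = 93 mod 256 = 93 → 94 5d.
Outer input = (K'⊕opad) ∥ inner = 34 3a 5c ∥ 94 5d.
Outer hash (tag): even-index sum = 237 mod 256 = 237; odd-index sum = 206 mod 256 = 206 → ed ce.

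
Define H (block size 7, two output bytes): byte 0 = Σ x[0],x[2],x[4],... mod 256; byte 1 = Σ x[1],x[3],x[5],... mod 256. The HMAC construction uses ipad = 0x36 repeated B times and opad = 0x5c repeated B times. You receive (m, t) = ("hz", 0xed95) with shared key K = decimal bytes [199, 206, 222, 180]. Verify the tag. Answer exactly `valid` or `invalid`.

valid

Key decimal bytes [199, 206, 222, 180] = c7 ce de b4 is 4 bytes ≤ B = 7; zero-pad to 7 bytes: K' = c7 ce de b4 00 00 00.
K' ⊕ ipad = f1 f8 e8 82 36 36 36; K' ⊕ opad = 9b 92 82 e8 5c 5c 5c.
Inner hash: even-index sum = 703 mod 256 = 191; odd-index sum = 536 mod 256 = 24 → bf 18.
Outer hash (recomputed tag): even-index sum = 493 mod 256 = 237; odd-index sum = 661 mod 256 = 149 → ed 95.
Recomputed tag = ed95; claimed = ed95 → match.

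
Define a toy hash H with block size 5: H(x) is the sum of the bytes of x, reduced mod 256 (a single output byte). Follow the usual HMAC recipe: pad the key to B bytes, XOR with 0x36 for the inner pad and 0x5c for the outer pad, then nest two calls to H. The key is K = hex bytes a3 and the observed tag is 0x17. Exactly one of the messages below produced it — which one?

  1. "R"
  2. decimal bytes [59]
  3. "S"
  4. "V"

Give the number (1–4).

2

Key hex bytes a3 is 1 byte ≤ B = 5; zero-pad to 5 bytes: K' = a3 00 00 00 00.
K' ⊕ ipad = 95 36 36 36 36; K' ⊕ opad = ff 5c 5c 5c 5c.
m1: inner = H(95 36 36 36 36 52) = bf; tag = H(ff 5c 5c 5c 5c bf) = 2e
m2: inner = H(95 36 36 36 36 3b) = a8; tag = H(ff 5c 5c 5c 5c a8) = 17 ← matches
m3: inner = H(95 36 36 36 36 53) = c0; tag = H(ff 5c 5c 5c 5c c0) = 2f
m4: inner = H(95 36 36 36 36 56) = c3; tag = H(ff 5c 5c 5c 5c c3) = 32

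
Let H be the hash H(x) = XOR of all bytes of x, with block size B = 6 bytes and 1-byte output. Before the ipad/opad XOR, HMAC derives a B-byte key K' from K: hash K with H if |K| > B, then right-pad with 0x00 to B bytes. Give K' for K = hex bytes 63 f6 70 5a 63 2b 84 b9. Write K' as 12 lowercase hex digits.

|K| = 8 > B = 6, so first hash the key.
H(K): XOR 63⊕f6⊕70⊕5a⊕63⊕2b⊕84⊕b9 = ca.
Zero-pad H(K) = ca to 6 bytes: K' = ca 00 00 00 00 00.

ca0000000000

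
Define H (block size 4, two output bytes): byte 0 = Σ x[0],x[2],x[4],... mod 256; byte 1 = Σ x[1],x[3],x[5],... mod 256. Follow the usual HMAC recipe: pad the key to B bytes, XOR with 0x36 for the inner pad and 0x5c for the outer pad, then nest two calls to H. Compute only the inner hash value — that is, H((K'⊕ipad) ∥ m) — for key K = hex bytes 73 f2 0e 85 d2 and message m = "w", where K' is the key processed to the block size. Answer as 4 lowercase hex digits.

1277

Key hex bytes 73 f2 0e 85 d2 is 5 bytes > B = 4, so hash it first: H(key) = 53 77, then zero-pad to 4 bytes: K' = 53 77 00 00.
K' ⊕ ipad = 65 41 36 36.
Inner input = 65 41 36 36 ∥ 77.
Inner hash: even-index sum = 274 mod 256 = 18; odd-index sum = 119 mod 256 = 119 → 12 77.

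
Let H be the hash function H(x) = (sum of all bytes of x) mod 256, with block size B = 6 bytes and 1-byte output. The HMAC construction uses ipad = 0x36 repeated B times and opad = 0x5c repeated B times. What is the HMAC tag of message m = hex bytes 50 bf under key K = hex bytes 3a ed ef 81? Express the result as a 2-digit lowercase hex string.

Key hex bytes 3a ed ef 81 is 4 bytes ≤ B = 6; zero-pad to 6 bytes: K' = 3a ed ef 81 00 00.
K' ⊕ ipad = 0c db d9 b7 36 36.  K' ⊕ opad = 66 b1 b3 dd 5c 5c.
Inner input = (K'⊕ipad) ∥ m = 0c db d9 b7 36 36 ∥ 50 bf.
Inner hash: sum = 12+219+217+183+54+54+80+191 = 1010; mod 256 = 242 → f2.
Outer input = (K'⊕opad) ∥ inner = 66 b1 b3 dd 5c 5c ∥ f2.
Outer hash (tag): sum = 102+177+179+221+92+92+242 = 1105; mod 256 = 81 → 51.

51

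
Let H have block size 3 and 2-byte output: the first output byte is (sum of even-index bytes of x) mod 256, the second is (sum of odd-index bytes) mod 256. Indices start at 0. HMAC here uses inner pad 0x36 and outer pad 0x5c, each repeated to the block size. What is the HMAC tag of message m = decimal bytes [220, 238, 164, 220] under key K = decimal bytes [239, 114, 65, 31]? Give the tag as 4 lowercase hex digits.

Key decimal bytes [239, 114, 65, 31] = ef 72 41 1f is 4 bytes > B = 3, so hash it first: H(key) = 30 91, then zero-pad to 3 bytes: K' = 30 91 00.
K' ⊕ ipad = 06 a7 36.  K' ⊕ opad = 6c cd 5c.
Inner input = (K'⊕ipad) ∥ m = 06 a7 36 ∥ dc ee a4 dc.
Inner hash: even-index sum = 518 mod 256 = 6; odd-index sum = 551 mod 256 = 39 → 06 27.
Outer input = (K'⊕opad) ∥ inner = 6c cd 5c ∥ 06 27.
Outer hash (tag): even-index sum = 239 mod 256 = 239; odd-index sum = 211 mod 256 = 211 → ef d3.

efd3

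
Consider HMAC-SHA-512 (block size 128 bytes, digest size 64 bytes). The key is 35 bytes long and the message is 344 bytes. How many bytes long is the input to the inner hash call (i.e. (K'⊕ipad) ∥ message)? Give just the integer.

472

Key is 35 ≤ 128 bytes, zero-padded: |K'| = 128.
Inner input = (K'⊕ipad) ∥ m → 128 + 344 = 472 bytes.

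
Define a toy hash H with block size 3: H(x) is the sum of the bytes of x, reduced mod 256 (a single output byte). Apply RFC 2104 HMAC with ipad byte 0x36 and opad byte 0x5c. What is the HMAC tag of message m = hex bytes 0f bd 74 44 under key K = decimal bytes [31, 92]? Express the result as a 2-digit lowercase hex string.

ec

Key decimal bytes [31, 92] = 1f 5c is 2 bytes ≤ B = 3; zero-pad to 3 bytes: K' = 1f 5c 00.
K' ⊕ ipad = 29 6a 36.  K' ⊕ opad = 43 00 5c.
Inner input = (K'⊕ipad) ∥ m = 29 6a 36 ∥ 0f bd 74 44.
Inner hash: sum = 41+106+54+15+189+116+68 = 589; mod 256 = 77 → 4d.
Outer input = (K'⊕opad) ∥ inner = 43 00 5c ∥ 4d.
Outer hash (tag): sum = 67+0+92+77 = 236 → ec.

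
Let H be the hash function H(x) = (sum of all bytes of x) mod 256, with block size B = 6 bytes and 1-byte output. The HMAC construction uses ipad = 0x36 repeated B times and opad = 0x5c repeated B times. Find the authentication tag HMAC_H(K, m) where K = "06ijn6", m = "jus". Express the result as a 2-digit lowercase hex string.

Key "06ijn6" = 30 36 69 6a 6e 36 is exactly B = 6 bytes: K' = 30 36 69 6a 6e 36.
K' ⊕ ipad = 06 00 5f 5c 58 00.  K' ⊕ opad = 6c 6a 35 36 32 6a.
Inner input = (K'⊕ipad) ∥ m = 06 00 5f 5c 58 00 ∥ 6a 75 73.
Inner hash: sum = 6+0+95+92+88+0+106+117+115 = 619; mod 256 = 107 → 6b.
Outer input = (K'⊕opad) ∥ inner = 6c 6a 35 36 32 6a ∥ 6b.
Outer hash (tag): sum = 108+106+53+54+50+106+107 = 584; mod 256 = 72 → 48.

48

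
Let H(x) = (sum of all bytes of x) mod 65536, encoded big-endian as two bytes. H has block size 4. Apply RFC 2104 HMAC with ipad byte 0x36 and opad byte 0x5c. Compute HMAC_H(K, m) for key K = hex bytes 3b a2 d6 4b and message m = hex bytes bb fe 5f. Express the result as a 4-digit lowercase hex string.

Key hex bytes 3b a2 d6 4b is exactly B = 4 bytes: K' = 3b a2 d6 4b.
K' ⊕ ipad = 0d 94 e0 7d.  K' ⊕ opad = 67 fe 8a 17.
Inner input = (K'⊕ipad) ∥ m = 0d 94 e0 7d ∥ bb fe 5f.
Inner hash: sum = 13+148+224+125+187+254+95 = 1046 → 04 16.
Outer input = (K'⊕opad) ∥ inner = 67 fe 8a 17 ∥ 04 16.
Outer hash (tag): sum = 103+254+138+23+4+22 = 544 → 02 20.

0220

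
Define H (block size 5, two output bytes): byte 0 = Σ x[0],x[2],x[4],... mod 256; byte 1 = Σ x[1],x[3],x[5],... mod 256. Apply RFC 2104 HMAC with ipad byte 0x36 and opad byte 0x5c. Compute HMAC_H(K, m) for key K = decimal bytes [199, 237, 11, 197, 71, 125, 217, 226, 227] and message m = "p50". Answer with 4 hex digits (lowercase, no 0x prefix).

3e2d

Key decimal bytes [199, 237, 11, 197, 71, 125, 217, 226, 227] = c7 ed 0b c5 47 7d d9 e2 e3 is 9 bytes > B = 5, so hash it first: H(key) = d5 11, then zero-pad to 5 bytes: K' = d5 11 00 00 00.
K' ⊕ ipad = e3 27 36 36 36.  K' ⊕ opad = 89 4d 5c 5c 5c.
Inner input = (K'⊕ipad) ∥ m = e3 27 36 36 36 ∥ 70 35 30.
Inner hash: even-index sum = 388 mod 256 = 132; odd-index sum = 253 mod 256 = 253 → 84 fd.
Outer input = (K'⊕opad) ∥ inner = 89 4d 5c 5c 5c ∥ 84 fd.
Outer hash (tag): even-index sum = 574 mod 256 = 62; odd-index sum = 301 mod 256 = 45 → 3e 2d.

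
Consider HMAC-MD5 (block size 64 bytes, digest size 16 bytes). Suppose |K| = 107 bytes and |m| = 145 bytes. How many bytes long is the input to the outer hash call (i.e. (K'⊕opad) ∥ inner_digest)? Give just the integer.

Key is 107 > 64 bytes, so it is hashed to 16 bytes then zero-padded to 64: |K'| = 64.
Outer input = (K'⊕opad) ∥ H(inner) → 64 + 16 = 80 bytes.

80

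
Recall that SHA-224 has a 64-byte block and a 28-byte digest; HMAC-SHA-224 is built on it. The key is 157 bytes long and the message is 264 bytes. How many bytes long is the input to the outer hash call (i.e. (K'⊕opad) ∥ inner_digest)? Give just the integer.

92

Key is 157 > 64 bytes, so it is hashed to 28 bytes then zero-padded to 64: |K'| = 64.
Outer input = (K'⊕opad) ∥ H(inner) → 64 + 28 = 92 bytes.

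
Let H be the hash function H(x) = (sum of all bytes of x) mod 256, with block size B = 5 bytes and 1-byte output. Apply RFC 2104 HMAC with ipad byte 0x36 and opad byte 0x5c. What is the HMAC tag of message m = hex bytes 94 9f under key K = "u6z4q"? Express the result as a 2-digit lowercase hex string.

Key "u6z4q" = 75 36 7a 34 71 is exactly B = 5 bytes: K' = 75 36 7a 34 71.
K' ⊕ ipad = 43 00 4c 02 47.  K' ⊕ opad = 29 6a 26 68 2d.
Inner input = (K'⊕ipad) ∥ m = 43 00 4c 02 47 ∥ 94 9f.
Inner hash: sum = 67+0+76+2+71+148+159 = 523; mod 256 = 11 → 0b.
Outer input = (K'⊕opad) ∥ inner = 29 6a 26 68 2d ∥ 0b.
Outer hash (tag): sum = 41+106+38+104+45+11 = 345; mod 256 = 89 → 59.

59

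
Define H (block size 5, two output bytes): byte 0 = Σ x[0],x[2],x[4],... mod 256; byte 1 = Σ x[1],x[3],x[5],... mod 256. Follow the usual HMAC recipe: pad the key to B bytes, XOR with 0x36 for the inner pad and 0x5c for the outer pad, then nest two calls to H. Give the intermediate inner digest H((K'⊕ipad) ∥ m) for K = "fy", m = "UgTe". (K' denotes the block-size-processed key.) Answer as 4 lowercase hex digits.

882e

Key "fy" = 66 79 is 2 bytes ≤ B = 5; zero-pad to 5 bytes: K' = 66 79 00 00 00.
K' ⊕ ipad = 50 4f 36 36 36.
Inner input = 50 4f 36 36 36 ∥ 55 67 54 65.
Inner hash: even-index sum = 392 mod 256 = 136; odd-index sum = 302 mod 256 = 46 → 88 2e.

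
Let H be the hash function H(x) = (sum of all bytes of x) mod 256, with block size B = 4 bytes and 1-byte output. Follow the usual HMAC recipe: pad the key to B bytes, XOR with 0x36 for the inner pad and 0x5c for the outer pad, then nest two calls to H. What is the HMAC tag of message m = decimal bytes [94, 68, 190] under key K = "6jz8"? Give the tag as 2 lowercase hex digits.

Key "6jz8" = 36 6a 7a 38 is exactly B = 4 bytes: K' = 36 6a 7a 38.
K' ⊕ ipad = 00 5c 4c 0e.  K' ⊕ opad = 6a 36 26 64.
Inner input = (K'⊕ipad) ∥ m = 00 5c 4c 0e ∥ 5e 44 be.
Inner hash: sum = 0+92+76+14+94+68+190 = 534; mod 256 = 22 → 16.
Outer input = (K'⊕opad) ∥ inner = 6a 36 26 64 ∥ 16.
Outer hash (tag): sum = 106+54+38+100+22 = 320; mod 256 = 64 → 40.

40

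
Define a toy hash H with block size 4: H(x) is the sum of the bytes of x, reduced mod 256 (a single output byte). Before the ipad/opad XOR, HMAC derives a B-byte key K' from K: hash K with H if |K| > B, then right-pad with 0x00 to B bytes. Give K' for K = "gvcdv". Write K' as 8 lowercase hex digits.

1a000000

|K| = 5 > B = 4, so first hash the key.
H(K): sum = 103+118+99+100+118 = 538; mod 256 = 26 → 1a.
Zero-pad H(K) = 1a to 4 bytes: K' = 1a 00 00 00.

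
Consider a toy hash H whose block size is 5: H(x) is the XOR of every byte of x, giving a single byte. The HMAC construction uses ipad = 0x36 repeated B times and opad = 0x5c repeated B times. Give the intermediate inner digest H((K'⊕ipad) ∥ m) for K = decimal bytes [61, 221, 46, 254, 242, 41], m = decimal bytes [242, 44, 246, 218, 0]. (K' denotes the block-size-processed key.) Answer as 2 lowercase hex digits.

Key decimal bytes [61, 221, 46, 254, 242, 41] = 3d dd 2e fe f2 29 is 6 bytes > B = 5, so hash it first: H(key) = eb, then zero-pad to 5 bytes: K' = eb 00 00 00 00.
K' ⊕ ipad = dd 36 36 36 36.
Inner input = dd 36 36 36 36 ∥ f2 2c f6 da 00.
Inner hash: XOR dd⊕36⊕36⊕36⊕36⊕f2⊕2c⊕f6⊕da⊕00 = 2f.

2f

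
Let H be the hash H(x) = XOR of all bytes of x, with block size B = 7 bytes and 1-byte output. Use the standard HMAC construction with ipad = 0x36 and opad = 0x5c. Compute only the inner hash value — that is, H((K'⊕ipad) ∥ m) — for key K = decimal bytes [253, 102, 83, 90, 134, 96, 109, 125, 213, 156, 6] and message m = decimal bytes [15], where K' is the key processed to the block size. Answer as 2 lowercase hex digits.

12

Key decimal bytes [253, 102, 83, 90, 134, 96, 109, 125, 213, 156, 6] = fd 66 53 5a 86 60 6d 7d d5 9c 06 is 11 bytes > B = 7, so hash it first: H(key) = 2b, then zero-pad to 7 bytes: K' = 2b 00 00 00 00 00 00.
K' ⊕ ipad = 1d 36 36 36 36 36 36.
Inner input = 1d 36 36 36 36 36 36 ∥ 0f.
Inner hash: XOR 1d⊕36⊕36⊕36⊕36⊕36⊕36⊕0f = 12.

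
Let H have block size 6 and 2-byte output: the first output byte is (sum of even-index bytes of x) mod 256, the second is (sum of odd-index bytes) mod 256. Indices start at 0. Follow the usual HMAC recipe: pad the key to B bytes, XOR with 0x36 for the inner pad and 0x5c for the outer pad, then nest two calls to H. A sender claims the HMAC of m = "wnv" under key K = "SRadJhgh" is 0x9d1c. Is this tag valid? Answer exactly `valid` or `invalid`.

Key "SRadJhgh" = 53 52 61 64 4a 68 67 68 is 8 bytes > B = 6, so hash it first: H(key) = 65 86, then zero-pad to 6 bytes: K' = 65 86 00 00 00 00.
K' ⊕ ipad = 53 b0 36 36 36 36; K' ⊕ opad = 39 da 5c 5c 5c 5c.
Inner hash: even-index sum = 428 mod 256 = 172; odd-index sum = 394 mod 256 = 138 → ac 8a.
Outer hash (recomputed tag): even-index sum = 413 mod 256 = 157; odd-index sum = 540 mod 256 = 28 → 9d 1c.
Recomputed tag = 9d1c; claimed = 9d1c → match.

valid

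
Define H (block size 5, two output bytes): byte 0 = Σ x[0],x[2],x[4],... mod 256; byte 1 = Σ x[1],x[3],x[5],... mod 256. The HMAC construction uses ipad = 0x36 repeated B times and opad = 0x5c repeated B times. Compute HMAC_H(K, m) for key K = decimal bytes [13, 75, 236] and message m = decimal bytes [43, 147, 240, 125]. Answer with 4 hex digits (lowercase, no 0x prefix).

2bce

Key decimal bytes [13, 75, 236] = 0d 4b ec is 3 bytes ≤ B = 5; zero-pad to 5 bytes: K' = 0d 4b ec 00 00.
K' ⊕ ipad = 3b 7d da 36 36.  K' ⊕ opad = 51 17 b0 5c 5c.
Inner input = (K'⊕ipad) ∥ m = 3b 7d da 36 36 ∥ 2b 93 f0 7d.
Inner hash: even-index sum = 603 mod 256 = 91; odd-index sum = 462 mod 256 = 206 → 5b ce.
Outer input = (K'⊕opad) ∥ inner = 51 17 b0 5c 5c ∥ 5b ce.
Outer hash (tag): even-index sum = 555 mod 256 = 43; odd-index sum = 206 mod 256 = 206 → 2b ce.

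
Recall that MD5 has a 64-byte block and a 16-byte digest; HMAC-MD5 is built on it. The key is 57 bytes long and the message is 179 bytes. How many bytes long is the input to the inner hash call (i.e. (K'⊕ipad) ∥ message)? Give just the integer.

Key is 57 ≤ 64 bytes, zero-padded: |K'| = 64.
Inner input = (K'⊕ipad) ∥ m → 64 + 179 = 243 bytes.

243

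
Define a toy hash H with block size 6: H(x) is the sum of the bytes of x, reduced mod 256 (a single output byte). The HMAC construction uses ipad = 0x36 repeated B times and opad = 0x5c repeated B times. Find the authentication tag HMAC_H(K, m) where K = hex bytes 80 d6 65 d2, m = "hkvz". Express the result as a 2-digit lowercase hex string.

Key hex bytes 80 d6 65 d2 is 4 bytes ≤ B = 6; zero-pad to 6 bytes: K' = 80 d6 65 d2 00 00.
K' ⊕ ipad = b6 e0 53 e4 36 36.  K' ⊕ opad = dc 8a 39 8e 5c 5c.
Inner input = (K'⊕ipad) ∥ m = b6 e0 53 e4 36 36 ∥ 68 6b 76 7a.
Inner hash: sum = 182+224+83+228+54+54+104+107+118+122 = 1276; mod 256 = 252 → fc.
Outer input = (K'⊕opad) ∥ inner = dc 8a 39 8e 5c 5c ∥ fc.
Outer hash (tag): sum = 220+138+57+142+92+92+252 = 993; mod 256 = 225 → e1.

e1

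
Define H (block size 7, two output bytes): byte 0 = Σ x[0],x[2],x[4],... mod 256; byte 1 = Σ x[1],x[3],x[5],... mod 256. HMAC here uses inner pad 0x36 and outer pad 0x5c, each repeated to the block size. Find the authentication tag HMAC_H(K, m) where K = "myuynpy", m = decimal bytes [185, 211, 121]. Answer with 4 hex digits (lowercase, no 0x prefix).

c78e

Key "myuynpy" = 6d 79 75 79 6e 70 79 is exactly B = 7 bytes: K' = 6d 79 75 79 6e 70 79.
K' ⊕ ipad = 5b 4f 43 4f 58 46 4f.  K' ⊕ opad = 31 25 29 25 32 2c 25.
Inner input = (K'⊕ipad) ∥ m = 5b 4f 43 4f 58 46 4f ∥ b9 d3 79.
Inner hash: even-index sum = 536 mod 256 = 24; odd-index sum = 534 mod 256 = 22 → 18 16.
Outer input = (K'⊕opad) ∥ inner = 31 25 29 25 32 2c 25 ∥ 18 16.
Outer hash (tag): even-index sum = 199 mod 256 = 199; odd-index sum = 142 mod 256 = 142 → c7 8e.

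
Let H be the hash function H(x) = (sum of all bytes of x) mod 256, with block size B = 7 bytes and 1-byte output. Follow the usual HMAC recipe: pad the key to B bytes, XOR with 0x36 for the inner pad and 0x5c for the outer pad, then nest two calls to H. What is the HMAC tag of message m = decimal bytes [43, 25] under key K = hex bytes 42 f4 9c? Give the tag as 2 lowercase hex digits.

Key hex bytes 42 f4 9c is 3 bytes ≤ B = 7; zero-pad to 7 bytes: K' = 42 f4 9c 00 00 00 00.
K' ⊕ ipad = 74 c2 aa 36 36 36 36.  K' ⊕ opad = 1e a8 c0 5c 5c 5c 5c.
Inner input = (K'⊕ipad) ∥ m = 74 c2 aa 36 36 36 36 ∥ 2b 19.
Inner hash: sum = 116+194+170+54+54+54+54+43+25 = 764; mod 256 = 252 → fc.
Outer input = (K'⊕opad) ∥ inner = 1e a8 c0 5c 5c 5c 5c ∥ fc.
Outer hash (tag): sum = 30+168+192+92+92+92+92+252 = 1010; mod 256 = 242 → f2.

f2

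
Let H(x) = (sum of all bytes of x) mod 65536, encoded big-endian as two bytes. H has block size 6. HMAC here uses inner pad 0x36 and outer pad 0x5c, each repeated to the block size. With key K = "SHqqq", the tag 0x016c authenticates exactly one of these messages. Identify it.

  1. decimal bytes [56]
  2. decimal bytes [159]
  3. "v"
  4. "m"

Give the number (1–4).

Key "SHqqq" = 53 48 71 71 71 is 5 bytes ≤ B = 6; zero-pad to 6 bytes: K' = 53 48 71 71 71 00.
K' ⊕ ipad = 65 7e 47 47 47 36; K' ⊕ opad = 0f 14 2d 2d 2d 5c.
m1: inner = H(65 7e 47 47 47 36 38) = 02 26; tag = H(0f 14 2d 2d 2d 5c 02 26) = 012e
m2: inner = H(65 7e 47 47 47 36 9f) = 02 8d; tag = H(0f 14 2d 2d 2d 5c 02 8d) = 0195
m3: inner = H(65 7e 47 47 47 36 76) = 02 64; tag = H(0f 14 2d 2d 2d 5c 02 64) = 016c ← matches
m4: inner = H(65 7e 47 47 47 36 6d) = 02 5b; tag = H(0f 14 2d 2d 2d 5c 02 5b) = 0163

3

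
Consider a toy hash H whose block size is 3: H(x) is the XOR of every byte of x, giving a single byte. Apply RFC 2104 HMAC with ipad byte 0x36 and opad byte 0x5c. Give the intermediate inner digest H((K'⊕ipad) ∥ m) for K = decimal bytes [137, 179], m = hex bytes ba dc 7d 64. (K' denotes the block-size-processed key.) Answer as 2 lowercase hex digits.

73

Key decimal bytes [137, 179] = 89 b3 is 2 bytes ≤ B = 3; zero-pad to 3 bytes: K' = 89 b3 00.
K' ⊕ ipad = bf 85 36.
Inner input = bf 85 36 ∥ ba dc 7d 64.
Inner hash: XOR bf⊕85⊕36⊕ba⊕dc⊕7d⊕64 = 73.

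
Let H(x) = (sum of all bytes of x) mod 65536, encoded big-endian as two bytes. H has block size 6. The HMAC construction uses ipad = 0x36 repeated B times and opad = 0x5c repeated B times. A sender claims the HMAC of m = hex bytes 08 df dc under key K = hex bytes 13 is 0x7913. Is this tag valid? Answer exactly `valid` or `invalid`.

invalid

Key hex bytes 13 is 1 byte ≤ B = 6; zero-pad to 6 bytes: K' = 13 00 00 00 00 00.
K' ⊕ ipad = 25 36 36 36 36 36; K' ⊕ opad = 4f 5c 5c 5c 5c 5c.
Inner hash: sum = 37+54+54+54+54+54+8+223+220 = 758 → 02 f6.
Outer hash (recomputed tag): sum = 79+92+92+92+92+92+2+246 = 787 → 03 13.
Recomputed tag = 0313; claimed = 7913 → mismatch.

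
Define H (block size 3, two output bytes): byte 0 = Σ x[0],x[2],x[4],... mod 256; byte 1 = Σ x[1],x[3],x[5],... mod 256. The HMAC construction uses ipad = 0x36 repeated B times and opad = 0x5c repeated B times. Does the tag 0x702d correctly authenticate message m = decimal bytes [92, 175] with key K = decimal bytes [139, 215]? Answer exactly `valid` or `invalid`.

Key decimal bytes [139, 215] = 8b d7 is 2 bytes ≤ B = 3; zero-pad to 3 bytes: K' = 8b d7 00.
K' ⊕ ipad = bd e1 36; K' ⊕ opad = d7 8b 5c.
Inner hash: even-index sum = 418 mod 256 = 162; odd-index sum = 317 mod 256 = 61 → a2 3d.
Outer hash (recomputed tag): even-index sum = 368 mod 256 = 112; odd-index sum = 301 mod 256 = 45 → 70 2d.
Recomputed tag = 702d; claimed = 702d → match.

valid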